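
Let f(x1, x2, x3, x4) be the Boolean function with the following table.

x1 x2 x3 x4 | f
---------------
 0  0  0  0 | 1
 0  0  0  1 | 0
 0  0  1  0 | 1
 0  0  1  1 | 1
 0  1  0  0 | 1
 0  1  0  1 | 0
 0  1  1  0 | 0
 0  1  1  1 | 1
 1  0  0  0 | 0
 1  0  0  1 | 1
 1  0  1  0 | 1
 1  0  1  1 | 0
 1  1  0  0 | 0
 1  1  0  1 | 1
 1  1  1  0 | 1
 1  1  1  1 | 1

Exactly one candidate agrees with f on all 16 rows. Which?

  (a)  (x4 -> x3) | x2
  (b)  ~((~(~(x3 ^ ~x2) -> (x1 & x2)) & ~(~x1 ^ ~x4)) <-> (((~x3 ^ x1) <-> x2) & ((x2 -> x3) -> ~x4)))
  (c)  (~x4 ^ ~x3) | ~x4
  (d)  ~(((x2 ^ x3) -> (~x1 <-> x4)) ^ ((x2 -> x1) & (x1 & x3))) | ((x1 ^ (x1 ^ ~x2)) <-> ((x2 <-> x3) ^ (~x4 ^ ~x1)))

(a) fails at (0,1,0,1): the formula yields 1, f is 0.
(b) fails at (0,0,0,0): the formula yields 0, f is 1.
(c) fails at (0,0,0,1): the formula yields 1, f is 0.
Only (d) survives; checking it on all 16 rows confirms it matches f.

d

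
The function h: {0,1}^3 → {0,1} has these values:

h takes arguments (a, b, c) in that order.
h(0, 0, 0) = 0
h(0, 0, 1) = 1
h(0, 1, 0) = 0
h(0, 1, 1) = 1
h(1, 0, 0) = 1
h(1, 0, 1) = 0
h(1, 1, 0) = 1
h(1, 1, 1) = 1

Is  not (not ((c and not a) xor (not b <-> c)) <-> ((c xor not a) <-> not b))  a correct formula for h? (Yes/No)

Evaluate not (not ((c and not a) xor (not b <-> c)) <-> ((c xor not a) <-> not b)) on each row and compare to h:
  a=0, b=0, c=0: formula gives 0, h = 0 ✓
  a=0, b=0, c=1: formula gives 1, h = 1 ✓
  a=0, b=1, c=0: formula gives 0, h = 0 ✓
  a=0, b=1, c=1: formula gives 1, h = 1 ✓
  a=1, b=0, c=0: formula gives 1, h = 1 ✓
  a=1, b=0, c=1: formula gives 1, but h = 0 ✗
A single disagreement suffices: at (1,0,1) they differ, so the formula does not compute h.

No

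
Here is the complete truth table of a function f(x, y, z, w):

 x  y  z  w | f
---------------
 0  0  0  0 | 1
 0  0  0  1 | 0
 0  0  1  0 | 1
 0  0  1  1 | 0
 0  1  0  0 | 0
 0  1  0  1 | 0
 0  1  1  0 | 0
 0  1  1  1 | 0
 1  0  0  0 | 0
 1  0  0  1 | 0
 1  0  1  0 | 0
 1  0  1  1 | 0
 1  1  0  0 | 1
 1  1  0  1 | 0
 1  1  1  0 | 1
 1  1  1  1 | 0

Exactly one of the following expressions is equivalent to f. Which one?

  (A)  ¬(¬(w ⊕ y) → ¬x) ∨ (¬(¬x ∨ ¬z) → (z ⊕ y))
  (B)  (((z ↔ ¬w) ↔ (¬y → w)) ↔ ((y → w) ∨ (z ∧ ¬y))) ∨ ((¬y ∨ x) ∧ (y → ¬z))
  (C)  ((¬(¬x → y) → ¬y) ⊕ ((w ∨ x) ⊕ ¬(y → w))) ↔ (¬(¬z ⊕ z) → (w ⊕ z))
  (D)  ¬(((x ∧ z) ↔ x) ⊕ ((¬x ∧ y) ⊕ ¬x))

C

(A) disagrees with f on (0,0,0,1) (formula → 1, table → 0); rule it out.
(B) disagrees with f on (0,0,0,1) (formula → 1, table → 0); rule it out.
(D) disagrees with f on (0,0,0,1) (formula → 1, table → 0); rule it out.
That leaves (C). Evaluating it on every row reproduces the table of f exactly.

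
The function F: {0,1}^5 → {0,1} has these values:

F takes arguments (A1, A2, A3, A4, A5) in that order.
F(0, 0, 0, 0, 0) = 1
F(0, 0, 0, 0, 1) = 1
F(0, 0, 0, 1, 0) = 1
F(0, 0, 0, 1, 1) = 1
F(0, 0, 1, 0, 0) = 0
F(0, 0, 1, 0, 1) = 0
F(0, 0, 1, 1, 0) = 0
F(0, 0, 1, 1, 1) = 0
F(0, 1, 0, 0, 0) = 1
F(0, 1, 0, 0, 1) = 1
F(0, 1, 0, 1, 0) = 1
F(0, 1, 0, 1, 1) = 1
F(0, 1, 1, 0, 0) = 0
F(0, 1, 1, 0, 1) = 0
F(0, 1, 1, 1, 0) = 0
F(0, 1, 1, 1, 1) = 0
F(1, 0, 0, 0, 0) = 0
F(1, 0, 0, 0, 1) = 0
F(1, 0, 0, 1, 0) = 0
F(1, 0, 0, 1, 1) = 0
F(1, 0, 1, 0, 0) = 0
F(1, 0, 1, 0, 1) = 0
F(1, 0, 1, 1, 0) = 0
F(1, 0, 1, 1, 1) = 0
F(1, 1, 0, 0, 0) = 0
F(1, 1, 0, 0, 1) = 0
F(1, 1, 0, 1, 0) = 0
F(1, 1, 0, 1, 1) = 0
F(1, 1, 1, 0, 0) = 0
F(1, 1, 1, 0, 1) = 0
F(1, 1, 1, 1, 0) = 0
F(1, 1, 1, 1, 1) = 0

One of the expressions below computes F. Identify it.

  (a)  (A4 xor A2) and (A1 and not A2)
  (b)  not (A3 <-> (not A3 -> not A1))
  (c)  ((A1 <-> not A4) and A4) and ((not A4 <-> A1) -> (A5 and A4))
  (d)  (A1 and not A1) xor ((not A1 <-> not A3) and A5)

(a): at (0,0,0,0,0) it gives 0, but F = 1 — eliminated.
(c): at (0,0,0,0,0) it gives 0, but F = 1 — eliminated.
(d): at (0,0,0,0,0) it gives 0, but F = 1 — eliminated.
That leaves (b). Evaluating it on every row reproduces the table of F exactly.

b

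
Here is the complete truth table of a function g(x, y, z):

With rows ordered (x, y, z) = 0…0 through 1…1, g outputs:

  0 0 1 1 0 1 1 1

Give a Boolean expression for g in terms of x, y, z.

There are just 3 zero rows: (0,0,0), (0,0,1), (1,0,0). Their minterms are ¬x·¬y·¬z, ¬x·¬y·z, x·¬y·¬z; the OR of those covers precisely the 0-outputs, and negating it yields g.

g(x, y, z) = ((((x' · y') · z') + ((x' · y') · z)) + ((x · y') · z'))'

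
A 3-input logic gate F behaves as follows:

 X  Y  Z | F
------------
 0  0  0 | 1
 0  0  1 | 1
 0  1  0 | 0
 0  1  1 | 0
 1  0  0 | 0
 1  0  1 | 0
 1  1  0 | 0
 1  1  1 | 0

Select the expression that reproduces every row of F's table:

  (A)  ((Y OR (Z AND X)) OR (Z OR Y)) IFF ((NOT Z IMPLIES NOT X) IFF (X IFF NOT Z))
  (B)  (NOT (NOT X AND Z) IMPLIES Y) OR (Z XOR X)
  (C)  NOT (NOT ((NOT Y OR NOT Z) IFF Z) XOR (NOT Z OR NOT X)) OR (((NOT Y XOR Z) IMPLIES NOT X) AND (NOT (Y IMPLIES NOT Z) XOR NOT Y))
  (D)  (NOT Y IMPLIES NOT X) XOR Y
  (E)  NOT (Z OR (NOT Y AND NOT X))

D

(A) fails at (0,1,1): the formula yields 1, F is 0.
(B) fails at (0,0,0): the formula yields 0, F is 1.
(C) fails at (0,1,0): the formula yields 1, F is 0.
(E) fails at (0,0,0): the formula yields 0, F is 1.
That leaves (D). Evaluating it on every row reproduces the table of F exactly.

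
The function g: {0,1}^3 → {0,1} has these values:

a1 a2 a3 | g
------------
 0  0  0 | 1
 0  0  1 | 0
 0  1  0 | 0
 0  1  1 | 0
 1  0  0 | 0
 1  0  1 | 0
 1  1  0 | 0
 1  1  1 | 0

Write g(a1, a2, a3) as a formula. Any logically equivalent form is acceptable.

The output is 1 only when every input is 0 — NOR of all inputs.

g(a1, a2, a3) = ¬((a1 ∨ a2) ∨ a3)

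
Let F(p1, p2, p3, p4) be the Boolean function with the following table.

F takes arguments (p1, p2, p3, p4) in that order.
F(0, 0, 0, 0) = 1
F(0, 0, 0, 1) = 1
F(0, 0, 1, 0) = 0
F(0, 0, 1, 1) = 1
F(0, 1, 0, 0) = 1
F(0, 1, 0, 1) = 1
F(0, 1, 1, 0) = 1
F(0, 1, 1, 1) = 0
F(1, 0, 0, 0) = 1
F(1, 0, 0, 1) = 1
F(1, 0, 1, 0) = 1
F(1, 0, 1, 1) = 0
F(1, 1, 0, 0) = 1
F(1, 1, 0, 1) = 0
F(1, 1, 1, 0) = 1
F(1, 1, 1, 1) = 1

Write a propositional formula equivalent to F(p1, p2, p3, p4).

F(p1, p2, p3, p4) = NOT ((((((NOT p1 AND NOT p2) AND p3) AND NOT p4) OR (((NOT p1 AND p2) AND p3) AND p4)) OR (((p1 AND NOT p2) AND p3) AND p4)) OR (((p1 AND p2) AND NOT p3) AND p4))

There are just 4 zero rows: (0,0,1,0), (0,1,1,1), (1,0,1,1), (1,1,0,1). Their minterms are ¬p1·¬p2·p3·¬p4, ¬p1·p2·p3·p4, p1·¬p2·p3·p4, p1·p2·¬p3·p4; the OR of those covers precisely the 0-outputs, and negating it yields F.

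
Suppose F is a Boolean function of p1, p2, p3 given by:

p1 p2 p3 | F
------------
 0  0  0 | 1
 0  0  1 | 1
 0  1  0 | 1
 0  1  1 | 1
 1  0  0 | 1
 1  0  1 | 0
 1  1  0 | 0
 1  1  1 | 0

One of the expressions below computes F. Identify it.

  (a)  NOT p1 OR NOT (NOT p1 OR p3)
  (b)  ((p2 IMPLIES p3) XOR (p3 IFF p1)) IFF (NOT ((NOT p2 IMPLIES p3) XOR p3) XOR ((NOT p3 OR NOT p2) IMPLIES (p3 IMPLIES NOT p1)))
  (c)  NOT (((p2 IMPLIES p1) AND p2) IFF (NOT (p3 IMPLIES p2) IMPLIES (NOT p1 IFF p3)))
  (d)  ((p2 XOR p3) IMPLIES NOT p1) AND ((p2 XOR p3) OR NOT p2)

c

(a) disagrees with F on (1,1,0) (formula → 1, table → 0); rule it out.
(b) disagrees with F on (0,0,1) (formula → 0, table → 1); rule it out.
(d) disagrees with F on (0,1,1) (formula → 0, table → 1); rule it out.
That leaves (c). Evaluating it on every row reproduces the table of F exactly.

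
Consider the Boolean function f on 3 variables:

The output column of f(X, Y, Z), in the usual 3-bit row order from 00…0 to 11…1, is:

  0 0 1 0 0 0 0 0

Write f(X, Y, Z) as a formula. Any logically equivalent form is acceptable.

Only row (0,1,0) gives 1. That row's minterm ¬X·Y·¬Z is f directly.

f(X, Y, Z) = (¬X ∧ Y) ∧ ¬Z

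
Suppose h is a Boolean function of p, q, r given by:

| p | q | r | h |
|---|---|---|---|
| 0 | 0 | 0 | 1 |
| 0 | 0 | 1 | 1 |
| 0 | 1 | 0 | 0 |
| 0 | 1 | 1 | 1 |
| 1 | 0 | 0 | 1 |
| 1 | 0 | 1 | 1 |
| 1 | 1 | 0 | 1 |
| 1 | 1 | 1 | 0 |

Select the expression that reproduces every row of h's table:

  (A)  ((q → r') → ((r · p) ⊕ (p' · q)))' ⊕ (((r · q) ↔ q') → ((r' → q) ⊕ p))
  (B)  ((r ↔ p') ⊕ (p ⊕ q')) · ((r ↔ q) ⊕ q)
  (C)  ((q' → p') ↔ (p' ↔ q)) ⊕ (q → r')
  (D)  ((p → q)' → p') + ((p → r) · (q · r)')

C

(A) fails at (0,0,0): the formula yields 0, h is 1.
(B) fails at (0,0,1): the formula yields 0, h is 1.
(D) fails at (0,1,0): the formula yields 1, h is 0.
(C) is the remaining candidate, and it agrees with h on all 8 inputs.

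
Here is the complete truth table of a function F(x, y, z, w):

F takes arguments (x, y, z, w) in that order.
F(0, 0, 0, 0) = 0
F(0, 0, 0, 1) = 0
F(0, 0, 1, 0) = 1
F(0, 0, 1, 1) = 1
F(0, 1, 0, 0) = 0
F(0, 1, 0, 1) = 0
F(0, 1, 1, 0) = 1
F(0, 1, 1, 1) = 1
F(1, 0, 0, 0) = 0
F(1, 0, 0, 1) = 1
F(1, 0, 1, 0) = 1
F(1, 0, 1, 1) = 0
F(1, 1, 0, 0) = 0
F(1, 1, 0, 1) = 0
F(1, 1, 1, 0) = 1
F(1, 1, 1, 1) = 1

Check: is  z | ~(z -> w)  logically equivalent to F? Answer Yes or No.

No

Evaluate z | ~(z -> w) on each row and compare to F:
  x=0, y=0, z=0, w=0: formula gives 0, F = 0 ✓
  x=0, y=0, z=0, w=1: formula gives 0, F = 0 ✓
  x=0, y=0, z=1, w=0: formula gives 1, F = 1 ✓
  x=0, y=0, z=1, w=1: formula gives 1, F = 1 ✓
  …
  x=1, y=0, z=0, w=1: formula gives 0, but F = 1 ✗
Row (1,0,0,1) is a counterexample, so the formula is not equivalent to F.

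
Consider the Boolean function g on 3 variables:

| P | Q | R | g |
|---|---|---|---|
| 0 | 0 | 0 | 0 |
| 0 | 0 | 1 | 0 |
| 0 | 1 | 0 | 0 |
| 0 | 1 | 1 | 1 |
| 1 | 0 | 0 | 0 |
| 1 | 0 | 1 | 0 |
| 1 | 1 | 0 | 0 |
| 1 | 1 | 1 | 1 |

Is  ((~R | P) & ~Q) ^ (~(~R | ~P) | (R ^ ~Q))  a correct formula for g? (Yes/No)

Yes

Test each input against both g and the formula:
  P=0, Q=0, R=0: formula gives 0, g = 0 ✓
  P=0, Q=0, R=1: formula gives 0, g = 0 ✓
  P=0, Q=1, R=0: formula gives 0, g = 0 ✓
  P=0, Q=1, R=1: formula gives 1, g = 1 ✓
  P=1, Q=0, R=0: formula gives 0, g = 0 ✓
  … (the remaining 3 rows also agree.)
No disagreement on any input; they are logically equivalent.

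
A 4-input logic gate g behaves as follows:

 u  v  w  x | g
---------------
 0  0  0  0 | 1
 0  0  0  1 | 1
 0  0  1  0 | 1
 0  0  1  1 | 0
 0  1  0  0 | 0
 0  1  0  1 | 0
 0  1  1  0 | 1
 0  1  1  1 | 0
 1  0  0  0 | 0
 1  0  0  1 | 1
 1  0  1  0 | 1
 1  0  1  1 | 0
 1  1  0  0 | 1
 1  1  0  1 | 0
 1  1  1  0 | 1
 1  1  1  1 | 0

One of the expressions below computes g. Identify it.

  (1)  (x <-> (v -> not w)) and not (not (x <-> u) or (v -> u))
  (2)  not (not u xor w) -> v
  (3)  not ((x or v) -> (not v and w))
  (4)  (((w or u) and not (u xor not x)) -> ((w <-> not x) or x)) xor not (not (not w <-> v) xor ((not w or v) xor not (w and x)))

(1): at (0,0,0,0) it gives 0, but g = 1 — eliminated.
(2): at (0,0,1,0) it gives 0, but g = 1 — eliminated.
(3): at (0,0,0,0) it gives 0, but g = 1 — eliminated.
That leaves (4). Evaluating it on every row reproduces the table of g exactly.

4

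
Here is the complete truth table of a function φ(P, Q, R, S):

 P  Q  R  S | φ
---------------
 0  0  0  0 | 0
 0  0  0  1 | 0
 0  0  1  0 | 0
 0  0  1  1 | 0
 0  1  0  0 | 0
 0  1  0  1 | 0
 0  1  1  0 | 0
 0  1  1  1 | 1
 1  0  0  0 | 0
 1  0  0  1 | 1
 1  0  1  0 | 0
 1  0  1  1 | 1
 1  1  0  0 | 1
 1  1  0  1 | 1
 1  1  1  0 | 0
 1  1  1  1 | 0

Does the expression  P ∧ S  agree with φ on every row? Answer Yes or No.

Check the formula against φ row by row:
  P=0, Q=0, R=0, S=0: formula gives 0, φ = 0 ✓
  P=0, Q=0, R=0, S=1: formula gives 0, φ = 0 ✓
  P=0, Q=0, R=1, S=0: formula gives 0, φ = 0 ✓
  P=0, Q=0, R=1, S=1: formula gives 0, φ = 0 ✓
  …
  P=0, Q=1, R=1, S=1: formula gives 0, but φ = 1 ✗
Row (0,1,1,1) is a counterexample, so the formula is not equivalent to φ.

No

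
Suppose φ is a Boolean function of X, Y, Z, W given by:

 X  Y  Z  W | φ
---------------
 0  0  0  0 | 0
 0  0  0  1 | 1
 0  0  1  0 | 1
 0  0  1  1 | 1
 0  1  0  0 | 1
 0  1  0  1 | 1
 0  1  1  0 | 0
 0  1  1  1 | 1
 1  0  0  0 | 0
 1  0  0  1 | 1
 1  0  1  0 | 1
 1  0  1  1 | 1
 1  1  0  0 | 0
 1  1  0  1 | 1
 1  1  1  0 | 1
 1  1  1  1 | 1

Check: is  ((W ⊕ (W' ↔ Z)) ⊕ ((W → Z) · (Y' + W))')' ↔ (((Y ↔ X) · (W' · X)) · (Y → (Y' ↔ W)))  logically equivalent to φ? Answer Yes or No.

Evaluate ((W ⊕ (W' ↔ Z)) ⊕ ((W → Z) · (Y' + W))')' ↔ (((Y ↔ X) · (W' · X)) · (Y → (Y' ↔ W))) on each row and compare to φ:
  X=0, Y=0, Z=0, W=0: formula gives 0, φ = 0 ✓
  X=0, Y=0, Z=0, W=1: formula gives 1, φ = 1 ✓
  X=0, Y=0, Z=1, W=0: formula gives 1, φ = 1 ✓
  X=0, Y=0, Z=1, W=1: formula gives 1, φ = 1 ✓
  …and likewise for the remaining 12 rows.
Every row agrees, so the formula is equivalent.

Yes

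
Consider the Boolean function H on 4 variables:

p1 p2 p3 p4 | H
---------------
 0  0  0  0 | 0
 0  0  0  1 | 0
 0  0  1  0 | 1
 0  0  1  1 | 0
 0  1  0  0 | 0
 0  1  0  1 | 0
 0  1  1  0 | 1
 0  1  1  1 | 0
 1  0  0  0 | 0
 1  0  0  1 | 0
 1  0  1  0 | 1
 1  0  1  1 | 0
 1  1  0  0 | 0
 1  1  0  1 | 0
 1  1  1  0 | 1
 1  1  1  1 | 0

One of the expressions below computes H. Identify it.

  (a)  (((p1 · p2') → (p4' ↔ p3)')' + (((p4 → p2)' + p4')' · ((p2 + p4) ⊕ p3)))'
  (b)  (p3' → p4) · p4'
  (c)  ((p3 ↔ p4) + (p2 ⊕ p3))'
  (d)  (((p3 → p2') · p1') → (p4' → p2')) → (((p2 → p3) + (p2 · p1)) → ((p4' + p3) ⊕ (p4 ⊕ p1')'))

(a) fails at (0,0,0,0): the formula yields 1, H is 0.
(c) fails at (0,0,0,1): the formula yields 1, H is 0.
(d) fails at (0,0,0,0): the formula yields 1, H is 0.
That leaves (b). Evaluating it on every row reproduces the table of H exactly.

b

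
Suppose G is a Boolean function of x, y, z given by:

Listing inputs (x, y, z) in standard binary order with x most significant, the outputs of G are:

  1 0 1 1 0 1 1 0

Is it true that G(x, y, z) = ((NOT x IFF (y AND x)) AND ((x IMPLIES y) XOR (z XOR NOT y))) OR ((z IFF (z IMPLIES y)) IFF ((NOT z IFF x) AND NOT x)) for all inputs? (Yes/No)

No

Check the formula against G row by row:
  x=0, y=0, z=0: formula gives 1, G = 1 ✓
  x=0, y=0, z=1: formula gives 0, G = 0 ✓
  x=0, y=1, z=0: formula gives 1, G = 1 ✓
  x=0, y=1, z=1: formula gives 1, G = 1 ✓
  x=1, y=0, z=0: formula gives 1, but G = 0 ✗
A single disagreement suffices: at (1,0,0) they differ, so the formula does not compute G.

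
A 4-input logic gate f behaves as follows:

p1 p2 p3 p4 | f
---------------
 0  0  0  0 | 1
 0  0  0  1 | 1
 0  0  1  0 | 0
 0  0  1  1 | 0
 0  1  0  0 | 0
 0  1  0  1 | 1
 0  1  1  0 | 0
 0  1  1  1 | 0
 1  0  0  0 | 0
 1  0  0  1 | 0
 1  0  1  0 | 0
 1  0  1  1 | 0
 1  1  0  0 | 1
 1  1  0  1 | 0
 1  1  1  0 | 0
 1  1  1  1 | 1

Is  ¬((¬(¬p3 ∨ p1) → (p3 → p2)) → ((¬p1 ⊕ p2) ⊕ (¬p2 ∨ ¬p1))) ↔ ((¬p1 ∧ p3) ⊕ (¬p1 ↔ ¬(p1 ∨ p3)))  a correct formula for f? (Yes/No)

No

Evaluate ¬((¬(¬p3 ∨ p1) → (p3 → p2)) → ((¬p1 ⊕ p2) ⊕ (¬p2 ∨ ¬p1))) ↔ ((¬p1 ∧ p3) ⊕ (¬p1 ↔ ¬(p1 ∨ p3))) on each row and compare to f:
  p1=0, p2=0, p3=0, p4=0: formula gives 1, f = 1 ✓
  p1=0, p2=0, p3=0, p4=1: formula gives 1, f = 1 ✓
  p1=0, p2=0, p3=1, p4=0: formula gives 0, f = 0 ✓
  p1=0, p2=0, p3=1, p4=1: formula gives 0, f = 0 ✓
  …
  p1=0, p2=1, p3=0, p4=1: formula gives 0, but f = 1 ✗
Row (0,1,0,1) is a counterexample, so the formula is not equivalent to f.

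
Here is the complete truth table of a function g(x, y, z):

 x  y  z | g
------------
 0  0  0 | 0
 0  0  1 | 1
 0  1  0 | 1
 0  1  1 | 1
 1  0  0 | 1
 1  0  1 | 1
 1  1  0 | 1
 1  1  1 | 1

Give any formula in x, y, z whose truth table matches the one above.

g(x, y, z) = (x + y) + z

The output is 1 whenever at least one input is 1 — the OR of all inputs.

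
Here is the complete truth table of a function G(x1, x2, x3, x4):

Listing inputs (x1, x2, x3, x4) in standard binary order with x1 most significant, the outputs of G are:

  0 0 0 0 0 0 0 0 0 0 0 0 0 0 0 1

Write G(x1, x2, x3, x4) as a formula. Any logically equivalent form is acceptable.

G(x1, x2, x3, x4) = ((x1 AND x2) AND x3) AND x4

The output is 1 only when every input is 1 — the AND of all inputs.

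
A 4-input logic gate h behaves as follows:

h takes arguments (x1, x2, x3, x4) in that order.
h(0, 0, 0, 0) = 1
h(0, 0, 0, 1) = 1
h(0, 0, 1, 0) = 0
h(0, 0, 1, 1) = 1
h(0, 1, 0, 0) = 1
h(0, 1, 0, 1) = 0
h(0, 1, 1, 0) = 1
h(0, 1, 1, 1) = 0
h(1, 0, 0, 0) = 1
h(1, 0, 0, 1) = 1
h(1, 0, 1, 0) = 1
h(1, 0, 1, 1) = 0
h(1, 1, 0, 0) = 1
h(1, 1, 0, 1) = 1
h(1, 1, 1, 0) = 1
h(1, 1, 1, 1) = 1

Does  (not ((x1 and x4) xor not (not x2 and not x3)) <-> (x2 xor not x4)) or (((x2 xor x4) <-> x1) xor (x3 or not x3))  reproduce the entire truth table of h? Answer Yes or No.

Yes

Check the formula against h row by row:
  x1=0, x2=0, x3=0, x4=0: formula gives 1, h = 1 ✓
  x1=0, x2=0, x3=0, x4=1: formula gives 1, h = 1 ✓
  x1=0, x2=0, x3=1, x4=0: formula gives 0, h = 0 ✓
  x1=0, x2=0, x3=1, x4=1: formula gives 1, h = 1 ✓
  … (the remaining 12 rows also agree.)
No disagreement on any input; they are logically equivalent.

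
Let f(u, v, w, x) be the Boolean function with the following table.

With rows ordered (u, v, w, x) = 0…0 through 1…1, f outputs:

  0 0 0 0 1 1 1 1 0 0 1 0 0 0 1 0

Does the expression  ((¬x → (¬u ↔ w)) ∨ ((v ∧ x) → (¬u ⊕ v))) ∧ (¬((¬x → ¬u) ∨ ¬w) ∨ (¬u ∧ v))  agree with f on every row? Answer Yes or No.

Yes

Evaluate ((¬x → (¬u ↔ w)) ∨ ((v ∧ x) → (¬u ⊕ v))) ∧ (¬((¬x → ¬u) ∨ ¬w) ∨ (¬u ∧ v)) on each row and compare to f:
  u=0, v=0, w=0, x=0: formula gives 0, f = 0 ✓
  u=0, v=0, w=0, x=1: formula gives 0, f = 0 ✓
  u=0, v=0, w=1, x=0: formula gives 0, f = 0 ✓
  u=0, v=0, w=1, x=1: formula gives 0, f = 0 ✓
  …and likewise for the remaining 12 rows.
Every row agrees, so the formula is equivalent.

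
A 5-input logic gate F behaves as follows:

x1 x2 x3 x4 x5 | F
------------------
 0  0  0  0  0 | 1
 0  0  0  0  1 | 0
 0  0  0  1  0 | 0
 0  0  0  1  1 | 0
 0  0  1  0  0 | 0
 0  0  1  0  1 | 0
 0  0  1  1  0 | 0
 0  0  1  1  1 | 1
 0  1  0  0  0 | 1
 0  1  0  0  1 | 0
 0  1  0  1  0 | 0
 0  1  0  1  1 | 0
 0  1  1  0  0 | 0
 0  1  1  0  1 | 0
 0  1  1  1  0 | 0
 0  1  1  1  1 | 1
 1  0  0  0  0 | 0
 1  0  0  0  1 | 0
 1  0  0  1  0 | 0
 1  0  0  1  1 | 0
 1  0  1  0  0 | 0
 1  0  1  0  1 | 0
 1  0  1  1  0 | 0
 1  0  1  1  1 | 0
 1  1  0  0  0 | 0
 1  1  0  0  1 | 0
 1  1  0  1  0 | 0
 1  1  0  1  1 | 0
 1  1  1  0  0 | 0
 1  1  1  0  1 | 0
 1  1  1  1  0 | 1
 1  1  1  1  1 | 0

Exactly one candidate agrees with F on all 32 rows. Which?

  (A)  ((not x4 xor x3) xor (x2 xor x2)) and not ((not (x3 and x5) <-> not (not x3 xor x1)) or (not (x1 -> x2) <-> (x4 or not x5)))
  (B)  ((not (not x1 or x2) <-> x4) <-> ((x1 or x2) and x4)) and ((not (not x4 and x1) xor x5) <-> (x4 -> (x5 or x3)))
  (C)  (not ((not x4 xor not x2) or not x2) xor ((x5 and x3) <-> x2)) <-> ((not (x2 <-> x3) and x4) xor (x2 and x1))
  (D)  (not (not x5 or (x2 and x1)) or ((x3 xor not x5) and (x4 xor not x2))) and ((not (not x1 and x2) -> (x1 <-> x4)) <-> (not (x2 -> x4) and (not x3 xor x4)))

(B) fails at (0,0,0,0,0): the formula yields 0, F is 1.
(C) fails at (0,0,0,0,0): the formula yields 0, F is 1.
(D) fails at (0,0,0,0,0): the formula yields 0, F is 1.
That leaves (A). Evaluating it on every row reproduces the table of F exactly.

A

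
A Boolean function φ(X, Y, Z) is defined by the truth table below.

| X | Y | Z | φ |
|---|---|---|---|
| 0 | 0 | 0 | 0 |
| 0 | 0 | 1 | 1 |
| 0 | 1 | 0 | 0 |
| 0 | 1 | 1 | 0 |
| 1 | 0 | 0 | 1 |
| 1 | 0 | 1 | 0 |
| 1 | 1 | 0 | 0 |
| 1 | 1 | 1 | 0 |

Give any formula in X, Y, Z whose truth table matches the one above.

φ(X, Y, Z) = ((NOT X AND NOT Y) AND Z) OR ((X AND NOT Y) AND NOT Z)

The 1-rows are (0,0,1), (1,0,0). Each contributes one minterm — ¬X·¬Y·Z; X·¬Y·¬Z — and their disjunction is a sum-of-products form of φ.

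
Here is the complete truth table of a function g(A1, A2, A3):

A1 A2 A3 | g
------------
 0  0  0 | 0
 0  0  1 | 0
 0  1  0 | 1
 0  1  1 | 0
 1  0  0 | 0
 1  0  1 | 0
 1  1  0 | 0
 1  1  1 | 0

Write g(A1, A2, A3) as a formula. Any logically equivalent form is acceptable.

Only row (0,1,0) gives 1. That row's minterm ¬A1·A2·¬A3 is g directly.

g(A1, A2, A3) = (A1' · A2) · A3'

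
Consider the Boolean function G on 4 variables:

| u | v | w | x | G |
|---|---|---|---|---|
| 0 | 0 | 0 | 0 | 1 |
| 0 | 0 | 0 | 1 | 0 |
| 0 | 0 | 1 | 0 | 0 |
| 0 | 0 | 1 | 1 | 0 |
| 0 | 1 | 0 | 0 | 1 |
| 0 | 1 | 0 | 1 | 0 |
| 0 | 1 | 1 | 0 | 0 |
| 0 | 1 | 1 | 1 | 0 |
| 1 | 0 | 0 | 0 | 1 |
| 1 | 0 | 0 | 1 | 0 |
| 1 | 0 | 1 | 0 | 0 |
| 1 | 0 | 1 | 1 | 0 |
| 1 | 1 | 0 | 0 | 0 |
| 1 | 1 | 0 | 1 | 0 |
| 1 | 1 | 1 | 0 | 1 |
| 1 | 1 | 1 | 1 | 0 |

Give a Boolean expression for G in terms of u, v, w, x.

G(u, v, w, x) = (((((¬u ∧ ¬v) ∧ ¬w) ∧ ¬x) ∨ (((¬u ∧ v) ∧ ¬w) ∧ ¬x)) ∨ (((u ∧ ¬v) ∧ ¬w) ∧ ¬x)) ∨ (((u ∧ v) ∧ w) ∧ ¬x)

The 1-rows are (0,0,0,0), (0,1,0,0), (1,0,0,0), (1,1,1,0). Each contributes one minterm — ¬u·¬v·¬w·¬x; ¬u·v·¬w·¬x; u·¬v·¬w·¬x; u·v·w·¬x — and their disjunction is a sum-of-products form of G.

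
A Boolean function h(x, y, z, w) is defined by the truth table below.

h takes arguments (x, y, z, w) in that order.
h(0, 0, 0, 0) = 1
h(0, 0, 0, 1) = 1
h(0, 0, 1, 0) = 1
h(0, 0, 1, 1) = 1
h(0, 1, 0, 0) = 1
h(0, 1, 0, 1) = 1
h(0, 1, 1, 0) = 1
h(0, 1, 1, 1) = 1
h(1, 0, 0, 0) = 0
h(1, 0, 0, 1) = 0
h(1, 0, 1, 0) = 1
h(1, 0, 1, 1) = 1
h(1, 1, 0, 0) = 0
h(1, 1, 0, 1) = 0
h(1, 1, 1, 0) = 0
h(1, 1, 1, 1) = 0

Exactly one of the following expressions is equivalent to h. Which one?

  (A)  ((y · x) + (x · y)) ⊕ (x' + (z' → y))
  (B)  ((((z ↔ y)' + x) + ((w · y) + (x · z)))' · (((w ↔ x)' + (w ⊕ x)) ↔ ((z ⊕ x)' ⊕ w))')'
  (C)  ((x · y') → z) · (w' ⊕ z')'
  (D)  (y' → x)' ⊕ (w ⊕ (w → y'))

A

(B) disagrees with h on (0,0,0,0) (formula → 0, table → 1); rule it out.
(C) disagrees with h on (0,0,0,1) (formula → 0, table → 1); rule it out.
(D) disagrees with h on (0,0,0,0) (formula → 0, table → 1); rule it out.
That leaves (A). Evaluating it on every row reproduces the table of h exactly.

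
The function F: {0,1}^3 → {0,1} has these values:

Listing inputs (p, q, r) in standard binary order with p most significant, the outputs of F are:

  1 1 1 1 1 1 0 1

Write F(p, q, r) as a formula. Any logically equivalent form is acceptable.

F is 0 on exactly one input, (1,1,0), whose minterm is p·q·¬r. So F is the negation of that single conjunction.

F(p, q, r) = ~((p & q) & ~r)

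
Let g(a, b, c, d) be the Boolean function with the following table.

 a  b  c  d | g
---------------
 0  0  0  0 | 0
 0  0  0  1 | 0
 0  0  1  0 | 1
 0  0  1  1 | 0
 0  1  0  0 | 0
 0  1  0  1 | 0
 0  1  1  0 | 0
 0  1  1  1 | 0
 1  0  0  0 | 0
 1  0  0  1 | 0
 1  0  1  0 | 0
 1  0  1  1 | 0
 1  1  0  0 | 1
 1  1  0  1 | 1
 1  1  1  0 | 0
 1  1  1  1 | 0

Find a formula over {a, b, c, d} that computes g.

The 1-rows are (0,0,1,0), (1,1,0,0), (1,1,0,1). Each contributes one minterm — ¬a·¬b·c·¬d; a·b·¬c·¬d; a·b·¬c·d — and their disjunction is a sum-of-products form of g.

g(a, b, c, d) = ((((~a & ~b) & c) & ~d) | (((a & b) & ~c) & ~d)) | (((a & b) & ~c) & d)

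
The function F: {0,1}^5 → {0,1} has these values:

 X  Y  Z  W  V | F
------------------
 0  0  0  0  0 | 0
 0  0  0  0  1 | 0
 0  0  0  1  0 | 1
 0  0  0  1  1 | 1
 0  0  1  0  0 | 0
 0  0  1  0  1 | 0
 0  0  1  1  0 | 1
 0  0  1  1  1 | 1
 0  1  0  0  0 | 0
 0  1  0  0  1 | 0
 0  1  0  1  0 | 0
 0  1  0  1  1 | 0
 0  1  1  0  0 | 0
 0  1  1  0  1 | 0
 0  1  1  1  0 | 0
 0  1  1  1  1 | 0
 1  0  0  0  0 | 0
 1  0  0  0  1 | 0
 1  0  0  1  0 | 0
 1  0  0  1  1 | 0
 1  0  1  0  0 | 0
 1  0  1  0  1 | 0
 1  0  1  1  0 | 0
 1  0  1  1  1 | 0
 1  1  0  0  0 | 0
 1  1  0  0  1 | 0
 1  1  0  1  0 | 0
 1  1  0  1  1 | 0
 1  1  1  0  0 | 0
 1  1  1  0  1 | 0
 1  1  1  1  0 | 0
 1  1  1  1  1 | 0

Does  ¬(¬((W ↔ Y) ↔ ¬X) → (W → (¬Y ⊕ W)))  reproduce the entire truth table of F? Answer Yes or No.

Yes

Check the formula against F row by row:
  X=0, Y=0, Z=0, W=0, V=0: formula gives 0, F = 0 ✓
  X=0, Y=0, Z=0, W=0, V=1: formula gives 0, F = 0 ✓
  X=0, Y=0, Z=0, W=1, V=0: formula gives 1, F = 1 ✓
  X=0, Y=0, Z=0, W=1, V=1: formula gives 1, F = 1 ✓
  …and likewise for the remaining 28 rows.
All 32 rows match — the expression computes F exactly.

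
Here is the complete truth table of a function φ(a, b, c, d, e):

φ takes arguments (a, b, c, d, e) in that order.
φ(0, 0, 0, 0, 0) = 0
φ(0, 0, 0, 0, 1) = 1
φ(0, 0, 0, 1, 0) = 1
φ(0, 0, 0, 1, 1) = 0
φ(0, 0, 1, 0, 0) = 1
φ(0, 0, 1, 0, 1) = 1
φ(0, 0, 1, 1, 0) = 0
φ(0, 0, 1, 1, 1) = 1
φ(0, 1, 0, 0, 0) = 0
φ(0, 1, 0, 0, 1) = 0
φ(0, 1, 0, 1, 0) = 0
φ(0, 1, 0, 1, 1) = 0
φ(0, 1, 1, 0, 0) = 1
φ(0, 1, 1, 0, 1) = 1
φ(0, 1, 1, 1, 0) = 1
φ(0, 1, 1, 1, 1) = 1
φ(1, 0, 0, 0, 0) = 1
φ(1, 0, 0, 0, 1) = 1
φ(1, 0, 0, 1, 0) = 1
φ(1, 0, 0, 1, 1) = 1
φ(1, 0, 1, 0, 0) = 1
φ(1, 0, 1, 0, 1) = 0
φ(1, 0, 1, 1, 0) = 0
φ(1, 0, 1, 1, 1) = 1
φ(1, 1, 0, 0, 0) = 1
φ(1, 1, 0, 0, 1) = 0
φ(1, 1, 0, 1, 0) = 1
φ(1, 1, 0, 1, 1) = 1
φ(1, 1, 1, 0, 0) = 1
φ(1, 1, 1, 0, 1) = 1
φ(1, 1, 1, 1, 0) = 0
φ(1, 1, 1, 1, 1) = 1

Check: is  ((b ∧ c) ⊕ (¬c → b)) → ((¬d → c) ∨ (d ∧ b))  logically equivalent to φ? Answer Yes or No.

Check the formula against φ row by row:
  a=0, b=0, c=0, d=0, e=0: formula gives 1, but φ = 0 ✗
Since they disagree at (0,0,0,0,0), the expression is not a correct formula for φ.

No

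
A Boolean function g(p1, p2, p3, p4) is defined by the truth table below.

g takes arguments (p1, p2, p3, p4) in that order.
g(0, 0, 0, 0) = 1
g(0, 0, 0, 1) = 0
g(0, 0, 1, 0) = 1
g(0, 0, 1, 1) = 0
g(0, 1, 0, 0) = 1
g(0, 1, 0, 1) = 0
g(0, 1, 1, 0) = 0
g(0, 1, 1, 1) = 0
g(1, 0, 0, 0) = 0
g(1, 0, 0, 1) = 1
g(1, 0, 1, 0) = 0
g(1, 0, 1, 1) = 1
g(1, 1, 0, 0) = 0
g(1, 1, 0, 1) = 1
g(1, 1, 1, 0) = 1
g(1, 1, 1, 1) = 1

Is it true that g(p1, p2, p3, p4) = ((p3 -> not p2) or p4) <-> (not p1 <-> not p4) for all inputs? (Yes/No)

Yes

Check the formula against g row by row:
  p1=0, p2=0, p3=0, p4=0: formula gives 1, g = 1 ✓
  p1=0, p2=0, p3=0, p4=1: formula gives 0, g = 0 ✓
  p1=0, p2=0, p3=1, p4=0: formula gives 1, g = 1 ✓
  p1=0, p2=0, p3=1, p4=1: formula gives 0, g = 0 ✓
  …and likewise for the remaining 12 rows.
Every row agrees, so the formula is equivalent.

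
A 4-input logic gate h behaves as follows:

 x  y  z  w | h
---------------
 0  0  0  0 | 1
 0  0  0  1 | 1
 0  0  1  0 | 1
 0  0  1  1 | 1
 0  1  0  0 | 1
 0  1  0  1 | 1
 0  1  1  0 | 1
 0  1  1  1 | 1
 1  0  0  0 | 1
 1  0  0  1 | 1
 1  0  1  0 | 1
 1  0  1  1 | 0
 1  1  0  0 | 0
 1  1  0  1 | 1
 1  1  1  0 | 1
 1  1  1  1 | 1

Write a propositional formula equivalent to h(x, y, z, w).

h(x, y, z, w) = NOT ((((x AND NOT y) AND z) AND w) OR (((x AND y) AND NOT z) AND NOT w))

h is 0 on only 2 rows — (1,0,1,1), (1,1,0,0). Writing each as a minterm (x·¬y·z·w, x·y·¬z·¬w) and OR-ing them characterizes exactly where h=0, so h is the negation of that disjunction.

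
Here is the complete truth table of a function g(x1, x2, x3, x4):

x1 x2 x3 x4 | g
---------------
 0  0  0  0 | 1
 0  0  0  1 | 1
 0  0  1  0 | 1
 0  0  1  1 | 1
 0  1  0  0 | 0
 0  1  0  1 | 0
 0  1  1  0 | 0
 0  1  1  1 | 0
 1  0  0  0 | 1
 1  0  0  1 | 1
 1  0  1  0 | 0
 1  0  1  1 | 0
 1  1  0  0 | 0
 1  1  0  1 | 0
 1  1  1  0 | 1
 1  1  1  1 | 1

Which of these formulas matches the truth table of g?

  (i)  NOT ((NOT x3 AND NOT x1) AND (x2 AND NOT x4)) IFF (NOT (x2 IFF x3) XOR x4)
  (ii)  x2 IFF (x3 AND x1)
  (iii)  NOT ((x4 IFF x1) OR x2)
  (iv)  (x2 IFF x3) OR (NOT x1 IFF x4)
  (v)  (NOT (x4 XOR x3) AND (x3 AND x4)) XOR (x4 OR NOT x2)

(i) fails at (0,0,0,0): the formula yields 0, g is 1.
(iii) fails at (0,0,0,0): the formula yields 0, g is 1.
(iv) fails at (0,0,1,0): the formula yields 0, g is 1.
(v) fails at (0,0,1,1): the formula yields 0, g is 1.
(ii) is the remaining candidate, and it agrees with g on all 16 inputs.

ii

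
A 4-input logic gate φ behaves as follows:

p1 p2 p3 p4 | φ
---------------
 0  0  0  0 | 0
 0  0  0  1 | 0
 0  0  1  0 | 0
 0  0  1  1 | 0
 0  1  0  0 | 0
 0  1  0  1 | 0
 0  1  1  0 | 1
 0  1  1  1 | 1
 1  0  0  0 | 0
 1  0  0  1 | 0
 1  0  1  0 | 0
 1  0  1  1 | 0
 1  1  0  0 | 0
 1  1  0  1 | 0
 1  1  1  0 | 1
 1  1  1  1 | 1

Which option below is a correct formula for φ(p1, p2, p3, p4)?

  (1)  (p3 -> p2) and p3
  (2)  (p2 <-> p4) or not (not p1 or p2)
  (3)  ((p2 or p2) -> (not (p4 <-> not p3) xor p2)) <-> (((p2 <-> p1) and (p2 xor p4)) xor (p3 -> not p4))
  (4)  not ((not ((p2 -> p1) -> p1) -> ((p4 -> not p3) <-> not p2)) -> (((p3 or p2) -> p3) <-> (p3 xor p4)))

1

(2): at (0,0,0,0) it gives 1, but φ = 0 — eliminated.
(3): at (0,0,0,0) it gives 1, but φ = 0 — eliminated.
(4): at (0,0,0,0) it gives 1, but φ = 0 — eliminated.
Only (1) survives; checking it on all 16 rows confirms it matches φ.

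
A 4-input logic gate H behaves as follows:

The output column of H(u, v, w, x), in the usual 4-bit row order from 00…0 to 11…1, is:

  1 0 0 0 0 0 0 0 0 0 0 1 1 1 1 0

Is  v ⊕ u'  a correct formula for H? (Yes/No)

Check the formula against H row by row:
  u=0, v=0, w=0, x=0: formula gives 1, H = 1 ✓
  u=0, v=0, w=0, x=1: formula gives 1, but H = 0 ✗
Since they disagree at (0,0,0,1), the expression is not a correct formula for H.

No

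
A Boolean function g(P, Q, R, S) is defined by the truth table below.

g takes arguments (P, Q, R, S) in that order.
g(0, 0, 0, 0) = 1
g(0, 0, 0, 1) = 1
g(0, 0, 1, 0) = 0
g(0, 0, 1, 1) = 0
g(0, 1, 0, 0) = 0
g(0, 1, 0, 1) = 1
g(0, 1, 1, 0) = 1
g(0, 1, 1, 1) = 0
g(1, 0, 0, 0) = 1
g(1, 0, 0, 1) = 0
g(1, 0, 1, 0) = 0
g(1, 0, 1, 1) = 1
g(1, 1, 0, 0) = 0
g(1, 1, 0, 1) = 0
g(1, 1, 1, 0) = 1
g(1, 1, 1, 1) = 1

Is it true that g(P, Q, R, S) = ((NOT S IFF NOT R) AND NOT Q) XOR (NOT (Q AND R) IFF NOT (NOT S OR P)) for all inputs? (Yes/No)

Evaluate ((NOT S IFF NOT R) AND NOT Q) XOR (NOT (Q AND R) IFF NOT (NOT S OR P)) on each row and compare to g:
  P=0, Q=0, R=0, S=0: formula gives 1, g = 1 ✓
  P=0, Q=0, R=0, S=1: formula gives 1, g = 1 ✓
  P=0, Q=0, R=1, S=0: formula gives 0, g = 0 ✓
  P=0, Q=0, R=1, S=1: formula gives 0, g = 0 ✓
  …and likewise for the remaining 12 rows.
No disagreement on any input; they are logically equivalent.

Yes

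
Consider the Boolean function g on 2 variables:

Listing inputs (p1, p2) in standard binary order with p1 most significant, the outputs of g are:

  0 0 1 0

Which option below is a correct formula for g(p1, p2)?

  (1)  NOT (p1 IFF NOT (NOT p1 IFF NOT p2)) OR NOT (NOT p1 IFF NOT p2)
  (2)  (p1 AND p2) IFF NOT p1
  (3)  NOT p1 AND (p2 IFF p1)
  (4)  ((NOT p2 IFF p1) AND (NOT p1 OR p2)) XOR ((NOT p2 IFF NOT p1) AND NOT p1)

2

(1) disagrees with g on (0,1) (formula → 1, table → 0); rule it out.
(3) disagrees with g on (0,0) (formula → 1, table → 0); rule it out.
(4) disagrees with g on (0,0) (formula → 1, table → 0); rule it out.
That leaves (2). Evaluating it on every row reproduces the table of g exactly.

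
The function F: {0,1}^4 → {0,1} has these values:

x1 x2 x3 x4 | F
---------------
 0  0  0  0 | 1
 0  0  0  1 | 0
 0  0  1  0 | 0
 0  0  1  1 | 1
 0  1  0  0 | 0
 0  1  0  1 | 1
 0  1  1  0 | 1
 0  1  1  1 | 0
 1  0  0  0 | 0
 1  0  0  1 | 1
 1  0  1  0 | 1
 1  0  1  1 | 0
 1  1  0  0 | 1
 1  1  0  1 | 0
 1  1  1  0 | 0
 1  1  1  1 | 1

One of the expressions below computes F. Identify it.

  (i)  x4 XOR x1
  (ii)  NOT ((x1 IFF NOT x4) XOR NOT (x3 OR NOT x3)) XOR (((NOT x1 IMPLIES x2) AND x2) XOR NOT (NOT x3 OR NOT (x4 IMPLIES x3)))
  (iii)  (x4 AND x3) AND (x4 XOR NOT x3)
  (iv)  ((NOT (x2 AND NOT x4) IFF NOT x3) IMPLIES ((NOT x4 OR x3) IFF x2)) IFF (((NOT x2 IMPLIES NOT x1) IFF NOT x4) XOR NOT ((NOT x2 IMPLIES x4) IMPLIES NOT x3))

(i): at (0,0,0,0) it gives 0, but F = 1 — eliminated.
(iii): at (0,0,0,0) it gives 0, but F = 1 — eliminated.
(iv): at (0,0,0,0) it gives 0, but F = 1 — eliminated.
That leaves (ii). Evaluating it on every row reproduces the table of F exactly.

ii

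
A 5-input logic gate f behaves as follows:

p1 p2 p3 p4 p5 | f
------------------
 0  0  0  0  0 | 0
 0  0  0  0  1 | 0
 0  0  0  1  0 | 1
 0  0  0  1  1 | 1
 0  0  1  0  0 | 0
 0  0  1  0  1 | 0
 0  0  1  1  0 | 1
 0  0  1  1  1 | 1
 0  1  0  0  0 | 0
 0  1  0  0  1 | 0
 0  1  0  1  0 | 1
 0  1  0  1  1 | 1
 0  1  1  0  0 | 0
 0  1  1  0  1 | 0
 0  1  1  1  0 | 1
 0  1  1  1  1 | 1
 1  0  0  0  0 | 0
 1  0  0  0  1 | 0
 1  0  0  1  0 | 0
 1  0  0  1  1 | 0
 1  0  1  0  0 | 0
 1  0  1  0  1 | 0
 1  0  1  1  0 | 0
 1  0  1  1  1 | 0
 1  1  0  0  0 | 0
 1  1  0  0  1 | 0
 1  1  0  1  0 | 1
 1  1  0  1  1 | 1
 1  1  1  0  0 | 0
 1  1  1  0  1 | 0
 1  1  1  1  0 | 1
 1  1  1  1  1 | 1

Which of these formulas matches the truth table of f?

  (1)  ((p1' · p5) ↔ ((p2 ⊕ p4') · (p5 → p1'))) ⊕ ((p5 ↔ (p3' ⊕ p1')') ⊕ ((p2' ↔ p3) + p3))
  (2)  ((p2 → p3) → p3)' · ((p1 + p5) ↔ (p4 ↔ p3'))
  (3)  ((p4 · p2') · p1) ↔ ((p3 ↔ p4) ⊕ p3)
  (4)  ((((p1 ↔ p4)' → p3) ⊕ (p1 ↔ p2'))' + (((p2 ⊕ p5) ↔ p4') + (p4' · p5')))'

(1): at (0,1,1,0,0) it gives 1, but f = 0 — eliminated.
(2): at (0,0,0,0,0) it gives 1, but f = 0 — eliminated.
(4): at (0,0,0,1,0) it gives 0, but f = 1 — eliminated.
(3) is the remaining candidate, and it agrees with f on all 32 inputs.

3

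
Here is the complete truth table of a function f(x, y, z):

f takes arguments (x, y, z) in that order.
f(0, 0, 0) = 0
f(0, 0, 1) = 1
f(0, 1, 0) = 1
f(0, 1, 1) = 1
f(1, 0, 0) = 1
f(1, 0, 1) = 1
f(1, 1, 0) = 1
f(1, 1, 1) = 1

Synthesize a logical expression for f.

f(x, y, z) = (x + y) + z

The output is 1 whenever at least one input is 1 — the OR of all inputs.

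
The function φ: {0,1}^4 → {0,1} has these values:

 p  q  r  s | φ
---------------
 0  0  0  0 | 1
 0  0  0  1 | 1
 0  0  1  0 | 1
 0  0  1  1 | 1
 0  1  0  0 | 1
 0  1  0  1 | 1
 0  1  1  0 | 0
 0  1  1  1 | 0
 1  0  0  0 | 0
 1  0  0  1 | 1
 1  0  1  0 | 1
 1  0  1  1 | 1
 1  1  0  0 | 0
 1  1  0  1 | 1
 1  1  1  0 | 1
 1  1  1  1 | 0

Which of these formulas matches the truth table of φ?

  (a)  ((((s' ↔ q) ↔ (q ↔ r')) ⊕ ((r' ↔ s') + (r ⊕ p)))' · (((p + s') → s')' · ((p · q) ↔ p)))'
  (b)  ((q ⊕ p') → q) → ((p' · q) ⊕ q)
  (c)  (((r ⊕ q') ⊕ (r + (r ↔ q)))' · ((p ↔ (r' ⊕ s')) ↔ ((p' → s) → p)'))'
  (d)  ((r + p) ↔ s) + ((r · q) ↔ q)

(a) disagrees with φ on (0,1,1,0) (formula → 1, table → 0); rule it out.
(b) disagrees with φ on (0,1,0,0) (formula → 0, table → 1); rule it out.
(d) disagrees with φ on (0,1,0,1) (formula → 0, table → 1); rule it out.
(c) is the remaining candidate, and it agrees with φ on all 16 inputs.

c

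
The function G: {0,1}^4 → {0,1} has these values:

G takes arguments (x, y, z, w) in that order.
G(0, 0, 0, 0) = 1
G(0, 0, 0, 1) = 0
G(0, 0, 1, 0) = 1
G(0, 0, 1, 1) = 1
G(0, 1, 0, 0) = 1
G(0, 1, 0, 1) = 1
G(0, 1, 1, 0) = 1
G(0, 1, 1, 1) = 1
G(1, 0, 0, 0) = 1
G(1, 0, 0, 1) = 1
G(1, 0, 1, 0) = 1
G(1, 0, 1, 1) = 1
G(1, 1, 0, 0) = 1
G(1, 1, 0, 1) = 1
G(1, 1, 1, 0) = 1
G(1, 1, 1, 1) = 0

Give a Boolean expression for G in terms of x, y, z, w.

There are just 2 zero rows: (0,0,0,1), (1,1,1,1). Their minterms are ¬x·¬y·¬z·w, x·y·z·w; the OR of those covers precisely the 0-outputs, and negating it yields G.

G(x, y, z, w) = ¬((((¬x ∧ ¬y) ∧ ¬z) ∧ w) ∨ (((x ∧ y) ∧ z) ∧ w))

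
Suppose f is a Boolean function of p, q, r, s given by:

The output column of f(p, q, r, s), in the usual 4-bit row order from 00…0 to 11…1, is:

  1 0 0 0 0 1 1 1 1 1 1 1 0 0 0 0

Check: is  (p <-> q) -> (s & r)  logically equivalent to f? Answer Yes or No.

No

Test each input against both f and the formula:
  p=0, q=0, r=0, s=0: formula gives 0, but f = 1 ✗
Row (0,0,0,0) is a counterexample, so the formula is not equivalent to f.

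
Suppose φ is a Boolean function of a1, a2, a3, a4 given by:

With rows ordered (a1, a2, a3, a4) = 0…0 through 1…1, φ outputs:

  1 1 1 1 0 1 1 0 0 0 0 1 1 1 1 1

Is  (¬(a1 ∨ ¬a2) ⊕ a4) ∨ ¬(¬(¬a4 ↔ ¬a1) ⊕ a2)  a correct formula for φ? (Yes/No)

Check the formula against φ row by row:
  a1=0, a2=0, a3=0, a4=0: formula gives 1, φ = 1 ✓
  a1=0, a2=0, a3=0, a4=1: formula gives 1, φ = 1 ✓
  a1=0, a2=0, a3=1, a4=0: formula gives 1, φ = 1 ✓
  a1=0, a2=0, a3=1, a4=1: formula gives 1, φ = 1 ✓
  a1=0, a2=1, a3=0, a4=0: formula gives 1, but φ = 0 ✗
A single disagreement suffices: at (0,1,0,0) they differ, so the formula does not compute φ.

No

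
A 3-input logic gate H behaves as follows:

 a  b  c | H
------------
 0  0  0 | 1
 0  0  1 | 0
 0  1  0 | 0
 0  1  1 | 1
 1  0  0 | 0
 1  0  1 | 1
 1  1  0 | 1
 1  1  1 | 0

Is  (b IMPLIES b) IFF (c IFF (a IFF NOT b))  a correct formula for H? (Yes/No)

Check the formula against H row by row:
  a=0, b=0, c=0: formula gives 1, H = 1 ✓
  a=0, b=0, c=1: formula gives 0, H = 0 ✓
  a=0, b=1, c=0: formula gives 0, H = 0 ✓
  a=0, b=1, c=1: formula gives 1, H = 1 ✓
  a=1, b=0, c=0: formula gives 0, H = 0 ✓
  … (the remaining 3 rows also agree.)
Every row agrees, so the formula is equivalent.

Yes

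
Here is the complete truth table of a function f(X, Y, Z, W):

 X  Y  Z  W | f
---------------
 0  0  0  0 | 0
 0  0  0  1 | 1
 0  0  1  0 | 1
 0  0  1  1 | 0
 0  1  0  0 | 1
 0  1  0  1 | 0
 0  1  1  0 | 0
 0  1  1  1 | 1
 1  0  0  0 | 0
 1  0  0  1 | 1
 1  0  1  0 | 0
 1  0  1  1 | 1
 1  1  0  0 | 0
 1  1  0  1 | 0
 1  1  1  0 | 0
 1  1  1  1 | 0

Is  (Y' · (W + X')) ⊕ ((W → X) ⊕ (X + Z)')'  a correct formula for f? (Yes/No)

Yes

Test each input against both f and the formula:
  X=0, Y=0, Z=0, W=0: formula gives 0, f = 0 ✓
  X=0, Y=0, Z=0, W=1: formula gives 1, f = 1 ✓
  X=0, Y=0, Z=1, W=0: formula gives 1, f = 1 ✓
  X=0, Y=0, Z=1, W=1: formula gives 0, f = 0 ✓
  … (the remaining 12 rows also agree.)
All 16 rows match — the expression computes f exactly.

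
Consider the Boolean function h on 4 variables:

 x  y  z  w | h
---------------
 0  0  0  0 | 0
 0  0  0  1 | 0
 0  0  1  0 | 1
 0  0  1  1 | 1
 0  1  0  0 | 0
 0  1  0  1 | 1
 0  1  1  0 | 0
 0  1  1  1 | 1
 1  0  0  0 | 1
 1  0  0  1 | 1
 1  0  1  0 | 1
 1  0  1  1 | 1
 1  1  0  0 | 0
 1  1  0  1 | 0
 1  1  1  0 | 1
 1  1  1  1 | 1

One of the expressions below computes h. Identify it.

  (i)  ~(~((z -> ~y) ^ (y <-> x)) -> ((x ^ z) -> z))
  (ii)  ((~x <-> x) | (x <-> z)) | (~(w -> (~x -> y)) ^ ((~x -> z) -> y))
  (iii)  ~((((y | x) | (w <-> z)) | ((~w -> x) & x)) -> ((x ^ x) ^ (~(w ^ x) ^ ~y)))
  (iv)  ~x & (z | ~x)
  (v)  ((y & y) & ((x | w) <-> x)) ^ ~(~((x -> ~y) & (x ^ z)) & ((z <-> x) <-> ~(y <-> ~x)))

(i) fails at (0,0,1,0): the formula yields 0, h is 1.
(ii) fails at (0,0,0,0): the formula yields 1, h is 0.
(iii) fails at (0,0,0,0): the formula yields 1, h is 0.
(iv) fails at (0,0,0,0): the formula yields 1, h is 0.
Only (v) survives; checking it on all 16 rows confirms it matches h.

v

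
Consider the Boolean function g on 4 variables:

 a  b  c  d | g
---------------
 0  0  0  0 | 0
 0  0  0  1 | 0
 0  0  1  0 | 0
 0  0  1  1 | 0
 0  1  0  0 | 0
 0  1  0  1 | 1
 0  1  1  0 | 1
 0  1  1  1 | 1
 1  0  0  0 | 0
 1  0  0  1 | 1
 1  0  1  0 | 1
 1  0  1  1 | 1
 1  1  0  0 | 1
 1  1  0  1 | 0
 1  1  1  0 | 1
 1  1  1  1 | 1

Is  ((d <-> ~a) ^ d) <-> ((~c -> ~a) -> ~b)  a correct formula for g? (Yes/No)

No

Evaluate ((d <-> ~a) ^ d) <-> ((~c -> ~a) -> ~b) on each row and compare to g:
  a=0, b=0, c=0, d=0: formula gives 0, g = 0 ✓
  a=0, b=0, c=0, d=1: formula gives 0, g = 0 ✓
  a=0, b=0, c=1, d=0: formula gives 0, g = 0 ✓
  a=0, b=0, c=1, d=1: formula gives 0, g = 0 ✓
  a=0, b=1, c=0, d=0: formula gives 1, but g = 0 ✗
Since they disagree at (0,1,0,0), the expression is not a correct formula for g.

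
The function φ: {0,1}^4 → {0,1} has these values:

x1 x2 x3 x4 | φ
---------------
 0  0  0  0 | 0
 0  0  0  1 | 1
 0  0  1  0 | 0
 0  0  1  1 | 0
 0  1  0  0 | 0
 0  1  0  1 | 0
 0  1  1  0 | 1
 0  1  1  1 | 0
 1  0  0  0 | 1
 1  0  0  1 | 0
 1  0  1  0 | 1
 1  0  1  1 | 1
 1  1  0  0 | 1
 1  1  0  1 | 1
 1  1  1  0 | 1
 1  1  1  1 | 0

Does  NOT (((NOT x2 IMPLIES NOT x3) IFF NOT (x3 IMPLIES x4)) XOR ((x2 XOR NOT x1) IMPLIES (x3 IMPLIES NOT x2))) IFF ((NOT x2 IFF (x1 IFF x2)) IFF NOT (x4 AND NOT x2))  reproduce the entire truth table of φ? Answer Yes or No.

Yes

Test each input against both φ and the formula:
  x1=0, x2=0, x3=0, x4=0: formula gives 0, φ = 0 ✓
  x1=0, x2=0, x3=0, x4=1: formula gives 1, φ = 1 ✓
  x1=0, x2=0, x3=1, x4=0: formula gives 0, φ = 0 ✓
  x1=0, x2=0, x3=1, x4=1: formula gives 0, φ = 0 ✓
  …and likewise for the remaining 12 rows.
All 16 rows match — the expression computes φ exactly.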